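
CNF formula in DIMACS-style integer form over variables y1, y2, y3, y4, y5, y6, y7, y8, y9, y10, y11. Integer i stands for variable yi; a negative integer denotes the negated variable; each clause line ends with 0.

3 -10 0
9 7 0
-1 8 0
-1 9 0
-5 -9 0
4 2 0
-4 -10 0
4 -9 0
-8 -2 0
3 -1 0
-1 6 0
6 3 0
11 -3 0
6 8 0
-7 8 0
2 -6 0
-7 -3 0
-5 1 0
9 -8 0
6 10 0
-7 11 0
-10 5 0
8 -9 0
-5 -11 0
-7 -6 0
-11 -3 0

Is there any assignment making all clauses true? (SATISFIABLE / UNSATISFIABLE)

y3 = True:
  propagation gives y11=True; an empty clause results — contradiction.
y3 = False:
  propagation gives y10=False, y1=False, y6=True, y2=True; an empty clause results — contradiction.
Every branch closes, so no satisfying assignment exists.

UNSATISFIABLE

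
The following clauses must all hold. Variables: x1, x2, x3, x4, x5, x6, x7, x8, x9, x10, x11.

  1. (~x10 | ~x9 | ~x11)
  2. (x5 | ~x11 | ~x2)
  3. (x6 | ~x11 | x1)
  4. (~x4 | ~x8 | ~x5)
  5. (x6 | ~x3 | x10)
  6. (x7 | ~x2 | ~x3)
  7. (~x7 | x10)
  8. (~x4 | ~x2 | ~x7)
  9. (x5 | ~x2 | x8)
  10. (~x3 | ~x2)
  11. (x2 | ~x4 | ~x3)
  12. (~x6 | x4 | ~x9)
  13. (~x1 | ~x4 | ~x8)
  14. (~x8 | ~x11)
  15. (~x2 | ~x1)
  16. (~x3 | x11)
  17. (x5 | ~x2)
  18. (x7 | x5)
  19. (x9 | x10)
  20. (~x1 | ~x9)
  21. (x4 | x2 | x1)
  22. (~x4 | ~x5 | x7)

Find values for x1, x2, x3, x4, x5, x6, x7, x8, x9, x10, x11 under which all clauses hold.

Branch on x1: take x1 = True.
  then x2 is forced to False.
  then x9 is forced to False.
  then x10 is forced to True.
The remaining clauses are satisfied by x3 = True, x4 = False, x5 = True, x6 = False, x7 = True, x8 = False, x11 = True.
Check each clause:
  1. (~x10 | ~x9 | ~x11) — ~x9 is true.
  2. (~x11 | ~x2 | x5) — x5 is true.
  3. (x1 | x6 | ~x11) — x1 is true.
  4. (~x5 | ~x4 | ~x8) — ~x8 is true.
  5. (~x3 | x6 | x10) — x10 is true.
  6. (~x2 | x7 | ~x3) — ~x2 is true.
  7. (~x7 | x10) — x10 is true.
  8. (~x2 | ~x4 | ~x7) — ~x4 is true.
  9. (x5 | x8 | ~x2) — x5 is true.
  10. (~x3 | ~x2) — ~x2 is true.
  11. (~x4 | x2 | ~x3) — ~x4 is true.
  12. (~x6 | ~x9 | x4) — ~x6 is true.
  13. (~x1 | ~x8 | ~x4) — ~x8 is true.
  14. (~x11 | ~x8) — ~x8 is true.
  15. (~x1 | ~x2) — ~x2 is true.
  16. (~x3 | x11) — x11 is true.
  17. (x5 | ~x2) — x5 is true.
  18. (x5 | x7) — x5 is true.
  19. (x10 | x9) — x10 is true.
  20. (~x1 | ~x9) — ~x9 is true.
  21. (x1 | x2 | x4) — x1 is true.
  22. (~x5 | x7 | ~x4) — ~x4 is true.

x1=T, x2=F, x3=T, x4=F, x5=T, x6=F, x7=T, x8=F, x9=F, x10=T, x11=T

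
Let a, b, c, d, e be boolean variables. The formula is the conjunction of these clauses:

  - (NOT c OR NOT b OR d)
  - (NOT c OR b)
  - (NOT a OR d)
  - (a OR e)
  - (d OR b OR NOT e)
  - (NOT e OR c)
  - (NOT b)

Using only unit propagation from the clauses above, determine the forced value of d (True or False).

True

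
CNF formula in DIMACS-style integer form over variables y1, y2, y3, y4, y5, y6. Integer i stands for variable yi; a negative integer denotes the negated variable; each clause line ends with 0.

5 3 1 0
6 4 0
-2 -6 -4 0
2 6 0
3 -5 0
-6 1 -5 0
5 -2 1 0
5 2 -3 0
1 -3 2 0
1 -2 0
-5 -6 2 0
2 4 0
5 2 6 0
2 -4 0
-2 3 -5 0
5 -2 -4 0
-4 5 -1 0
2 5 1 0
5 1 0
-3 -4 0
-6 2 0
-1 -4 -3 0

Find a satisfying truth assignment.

y1=T, y2=T, y3=T, y4=F, y5=F, y6=T

Try y1 = True.
Try y2 = True.
The remaining clauses are satisfied by y3 = True, y4 = False, y5 = False, y6 = True.
Check each clause:
  1. (y3 ∨ y1 ∨ y5) — y1 is true.
  2. (y4 ∨ y6) — y6 is true.
  3. (¬y4 ∨ ¬y6 ∨ ¬y2) — ¬y4 is true.
  4. (y2 ∨ y6) — y2 is true.
  5. (y3 ∨ ¬y5) — y3 is true.
  6. (¬y5 ∨ ¬y6 ∨ y1) — y1 is true.
  7. (y1 ∨ y5 ∨ ¬y2) — y1 is true.
  8. (y5 ∨ y2 ∨ ¬y3) — y2 is true.
  9. (y1 ∨ ¬y3 ∨ y2) — y1 is true.
  10. (y1 ∨ ¬y2) — y1 is true.
  11. (¬y6 ∨ ¬y5 ∨ y2) — y2 is true.
  12. (y2 ∨ y4) — y2 is true.
  13. (y6 ∨ y5 ∨ y2) — y2 is true.
  14. (¬y4 ∨ y2) — y2 is true.
  15. (¬y2 ∨ y3 ∨ ¬y5) — y3 is true.
  16. (y5 ∨ ¬y4 ∨ ¬y2) — ¬y4 is true.
  17. (¬y1 ∨ y5 ∨ ¬y4) — ¬y4 is true.
  18. (y5 ∨ y2 ∨ y1) — y1 is true.
  19. (y1 ∨ y5) — y1 is true.
  20. (¬y4 ∨ ¬y3) — ¬y4 is true.
  21. (¬y6 ∨ y2) — y2 is true.
  22. (¬y4 ∨ ¬y3 ∨ ¬y1) — ¬y4 is true.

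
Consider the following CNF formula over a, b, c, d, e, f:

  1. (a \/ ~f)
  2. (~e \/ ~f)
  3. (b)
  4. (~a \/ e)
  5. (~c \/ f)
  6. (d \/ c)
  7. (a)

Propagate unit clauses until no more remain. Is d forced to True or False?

(b) stands alone — b = True.
(a) stands alone — a = True.
(~a \/ e) with a = True leaves only e, so e = True.
(~f \/ ~e): since e = True, the clause reduces to (~f). f = False.
(f \/ ~c) with f = False leaves only ~c, so c = False.
In (c \/ d), c is now false; d must hold, so d = True.

True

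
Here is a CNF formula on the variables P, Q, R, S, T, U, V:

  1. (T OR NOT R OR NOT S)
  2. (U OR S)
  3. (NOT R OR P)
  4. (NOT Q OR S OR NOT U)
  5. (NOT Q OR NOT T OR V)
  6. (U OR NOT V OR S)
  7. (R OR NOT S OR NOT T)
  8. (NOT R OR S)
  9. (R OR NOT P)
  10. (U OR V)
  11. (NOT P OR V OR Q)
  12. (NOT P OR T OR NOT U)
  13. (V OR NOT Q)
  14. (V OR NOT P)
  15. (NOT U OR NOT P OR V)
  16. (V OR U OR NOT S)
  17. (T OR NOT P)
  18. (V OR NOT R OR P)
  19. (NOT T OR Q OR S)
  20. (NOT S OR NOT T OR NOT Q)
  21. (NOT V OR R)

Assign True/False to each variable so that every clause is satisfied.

P=False, Q=False, R=False, S=True, T=False, U=True, V=False

Check each clause:
  1. (NOT S OR T OR NOT R) — NOT R is true.
  2. (U OR S) — S is true.
  3. (NOT R OR P) — NOT R is true.
  4. (NOT U OR S OR NOT Q) — S is true.
  5. (V OR NOT T OR NOT Q) — NOT T is true.
  6. (S OR NOT V OR U) — NOT V is true.
  7. (NOT S OR NOT T OR R) — NOT T is true.
  8. (NOT R OR S) — S is true.
  9. (R OR NOT P) — NOT P is true.
  10. (V OR U) — U is true.
  11. (Q OR NOT P OR V) — NOT P is true.
  12. (NOT U OR NOT P OR T) — NOT P is true.
  13. (NOT Q OR V) — NOT Q is true.
  14. (V OR NOT P) — NOT P is true.
  15. (NOT P OR V OR NOT U) — NOT P is true.
  16. (U OR V OR NOT S) — U is true.
  17. (T OR NOT P) — NOT P is true.
  18. (V OR NOT R OR P) — NOT R is true.
  19. (NOT T OR Q OR S) — NOT T is true.
  20. (NOT S OR NOT Q OR NOT T) — NOT T is true.
  21. (NOT V OR R) — NOT V is true.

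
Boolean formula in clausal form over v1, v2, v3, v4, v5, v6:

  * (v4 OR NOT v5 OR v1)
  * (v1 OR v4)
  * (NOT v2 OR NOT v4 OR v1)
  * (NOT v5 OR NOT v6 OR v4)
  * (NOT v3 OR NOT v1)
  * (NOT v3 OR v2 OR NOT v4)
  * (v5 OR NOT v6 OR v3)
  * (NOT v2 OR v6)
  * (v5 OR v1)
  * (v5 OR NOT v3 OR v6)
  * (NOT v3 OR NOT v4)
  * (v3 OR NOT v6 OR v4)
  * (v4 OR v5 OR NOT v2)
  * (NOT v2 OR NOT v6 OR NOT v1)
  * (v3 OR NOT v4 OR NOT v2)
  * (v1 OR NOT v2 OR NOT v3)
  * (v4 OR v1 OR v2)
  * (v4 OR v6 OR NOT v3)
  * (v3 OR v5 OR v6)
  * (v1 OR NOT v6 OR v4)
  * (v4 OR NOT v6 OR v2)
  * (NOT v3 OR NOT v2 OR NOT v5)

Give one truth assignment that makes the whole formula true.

v1=0, v2=0, v3=0, v4=1, v5=1, v6=0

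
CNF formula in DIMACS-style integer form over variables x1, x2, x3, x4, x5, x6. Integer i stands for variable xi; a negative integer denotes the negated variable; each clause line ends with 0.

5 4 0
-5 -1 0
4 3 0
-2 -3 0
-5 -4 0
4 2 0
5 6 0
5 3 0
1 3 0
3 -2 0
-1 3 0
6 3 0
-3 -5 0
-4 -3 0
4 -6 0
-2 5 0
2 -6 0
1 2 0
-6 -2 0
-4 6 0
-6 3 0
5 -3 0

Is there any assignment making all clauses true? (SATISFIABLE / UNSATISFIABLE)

UNSATISFIABLE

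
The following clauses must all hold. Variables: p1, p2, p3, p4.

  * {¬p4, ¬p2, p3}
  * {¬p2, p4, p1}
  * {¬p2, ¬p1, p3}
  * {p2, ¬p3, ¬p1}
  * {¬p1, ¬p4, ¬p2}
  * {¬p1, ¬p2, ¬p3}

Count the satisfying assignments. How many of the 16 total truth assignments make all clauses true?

Satisfying assignments:
  p1=0 p2=0 p3=0 p4=0
  p1=0 p2=0 p3=0 p4=1
  p1=0 p2=0 p3=1 p4=0
  p1=0 p2=0 p3=1 p4=1
  p1=0 p2=1 p3=1 p4=1
  p1=1 p2=0 p3=0 p4=0
  p1=1 p2=0 p3=0 p4=1
Count: 7.

7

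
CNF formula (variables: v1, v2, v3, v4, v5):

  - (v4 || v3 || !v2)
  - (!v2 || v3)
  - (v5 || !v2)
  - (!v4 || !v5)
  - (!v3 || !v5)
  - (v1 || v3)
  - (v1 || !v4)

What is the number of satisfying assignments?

6

The models are:
  v1=0 v2=0 v3=1 v4=0 v5=0
  v1=1 v2=0 v3=0 v4=0 v5=0
  v1=1 v2=0 v3=0 v4=0 v5=1
  v1=1 v2=0 v3=0 v4=1 v5=0
  v1=1 v2=0 v3=1 v4=0 v5=0
  v1=1 v2=0 v3=1 v4=1 v5=0
Count: 6.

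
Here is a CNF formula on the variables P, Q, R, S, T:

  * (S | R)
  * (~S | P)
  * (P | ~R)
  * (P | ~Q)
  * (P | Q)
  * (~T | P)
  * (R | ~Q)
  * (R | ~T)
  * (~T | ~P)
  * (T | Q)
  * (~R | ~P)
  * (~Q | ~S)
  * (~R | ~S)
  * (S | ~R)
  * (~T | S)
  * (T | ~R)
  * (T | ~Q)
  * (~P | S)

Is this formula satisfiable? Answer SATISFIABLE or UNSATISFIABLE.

P = True:
  propagation gives T=False, Q=True; an empty clause results — contradiction.
P = False:
  propagation gives S=False, R=True; an empty clause results — contradiction.
Every branch closes, so no satisfying assignment exists.

UNSATISFIABLE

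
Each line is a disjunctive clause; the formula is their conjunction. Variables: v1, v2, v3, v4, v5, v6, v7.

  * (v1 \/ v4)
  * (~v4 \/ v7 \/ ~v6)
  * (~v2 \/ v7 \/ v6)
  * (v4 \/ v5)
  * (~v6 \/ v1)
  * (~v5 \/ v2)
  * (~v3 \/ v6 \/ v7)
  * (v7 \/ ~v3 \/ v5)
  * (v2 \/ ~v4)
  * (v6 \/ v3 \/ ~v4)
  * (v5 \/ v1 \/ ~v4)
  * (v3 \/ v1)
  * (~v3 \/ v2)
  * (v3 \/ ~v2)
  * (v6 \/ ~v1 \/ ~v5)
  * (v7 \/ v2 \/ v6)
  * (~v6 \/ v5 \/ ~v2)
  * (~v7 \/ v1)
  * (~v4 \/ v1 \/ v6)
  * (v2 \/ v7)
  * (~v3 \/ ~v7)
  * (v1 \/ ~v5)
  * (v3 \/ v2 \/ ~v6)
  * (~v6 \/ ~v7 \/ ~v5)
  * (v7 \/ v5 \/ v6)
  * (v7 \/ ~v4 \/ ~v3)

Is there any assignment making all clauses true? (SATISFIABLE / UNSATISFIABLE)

SATISFIABLE

Branch on v1: take v1 = True.
Set v2 = True and propagate.
  then v3 is forced to True.
  then v7 is forced to False.
  then v6 is forced to True.
  then v4 is forced to False.
  then v5 is forced to True.
So v1=True, v2=True, v3=True, v4=False, v5=True, v6=True, v7=False is a satisfying assignment.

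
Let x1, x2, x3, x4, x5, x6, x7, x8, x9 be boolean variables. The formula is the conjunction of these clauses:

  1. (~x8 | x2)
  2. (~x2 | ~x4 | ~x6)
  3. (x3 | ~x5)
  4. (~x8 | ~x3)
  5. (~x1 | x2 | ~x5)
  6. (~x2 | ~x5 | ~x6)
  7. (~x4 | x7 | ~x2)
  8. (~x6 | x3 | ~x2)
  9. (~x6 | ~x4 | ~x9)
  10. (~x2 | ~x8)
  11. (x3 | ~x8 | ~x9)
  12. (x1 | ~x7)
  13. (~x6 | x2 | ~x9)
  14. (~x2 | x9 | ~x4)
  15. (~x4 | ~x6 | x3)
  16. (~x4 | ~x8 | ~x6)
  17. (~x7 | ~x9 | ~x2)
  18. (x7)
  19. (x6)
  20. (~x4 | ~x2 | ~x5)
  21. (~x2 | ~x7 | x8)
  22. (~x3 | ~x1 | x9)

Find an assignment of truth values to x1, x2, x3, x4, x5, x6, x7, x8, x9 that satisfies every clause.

x1 = 1  x2 = 0  x3 = 0  x4 = 0  x5 = 0  x6 = 1  x7 = 1  x8 = 0  x9 = 0

Unit propagation: (x7) forces x7 = True.
(x1) is a unit clause, so x1 = True.
The clause (x6) is unit: x6 must be True.
Pure literal: x4 appears only negated; assign x4 = False.
x5 occurs only negated in the remaining clauses — set x5 = False.
Set x2 = False and propagate.
  then x8 is forced to False.
  then x9 is forced to False.
  then x3 is forced to False.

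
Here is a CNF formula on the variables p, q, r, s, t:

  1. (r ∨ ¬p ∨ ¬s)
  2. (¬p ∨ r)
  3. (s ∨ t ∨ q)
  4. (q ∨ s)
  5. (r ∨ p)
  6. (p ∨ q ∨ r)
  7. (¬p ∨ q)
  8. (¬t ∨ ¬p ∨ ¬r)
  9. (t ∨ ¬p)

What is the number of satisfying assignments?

The models are:
  p=0 q=0 r=1 s=1 t=0
  p=0 q=0 r=1 s=1 t=1
  p=0 q=1 r=1 s=0 t=0
  p=0 q=1 r=1 s=0 t=1
  p=0 q=1 r=1 s=1 t=0
  p=0 q=1 r=1 s=1 t=1
Count: 6.

6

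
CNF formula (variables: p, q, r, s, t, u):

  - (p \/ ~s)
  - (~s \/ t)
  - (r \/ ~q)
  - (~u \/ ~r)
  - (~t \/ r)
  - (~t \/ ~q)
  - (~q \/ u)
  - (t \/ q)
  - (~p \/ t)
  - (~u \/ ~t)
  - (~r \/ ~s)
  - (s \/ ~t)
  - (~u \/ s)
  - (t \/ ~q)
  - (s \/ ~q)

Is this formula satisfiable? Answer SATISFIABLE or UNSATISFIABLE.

t = True:
  propagation gives r=True, u=False, q=False, s=False; an empty clause results — contradiction.
t = False:
  propagation gives s=False, q=True; an empty clause results — contradiction.
Every branch closes, so no satisfying assignment exists.

UNSATISFIABLE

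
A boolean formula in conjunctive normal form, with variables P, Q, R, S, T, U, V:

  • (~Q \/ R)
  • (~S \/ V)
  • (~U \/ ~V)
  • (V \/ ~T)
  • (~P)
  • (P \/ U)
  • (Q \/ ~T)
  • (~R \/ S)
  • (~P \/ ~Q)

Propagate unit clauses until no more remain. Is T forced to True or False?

(~P) is a unit clause: P = False.
From (P \/ U) and P = False: U = True.
(~V \/ ~U) with U = True leaves only ~V, so V = False.
(V \/ ~S) with V = False leaves only ~S, so S = False.
(V \/ ~T): since V = False, the clause reduces to (~T). T = False.

False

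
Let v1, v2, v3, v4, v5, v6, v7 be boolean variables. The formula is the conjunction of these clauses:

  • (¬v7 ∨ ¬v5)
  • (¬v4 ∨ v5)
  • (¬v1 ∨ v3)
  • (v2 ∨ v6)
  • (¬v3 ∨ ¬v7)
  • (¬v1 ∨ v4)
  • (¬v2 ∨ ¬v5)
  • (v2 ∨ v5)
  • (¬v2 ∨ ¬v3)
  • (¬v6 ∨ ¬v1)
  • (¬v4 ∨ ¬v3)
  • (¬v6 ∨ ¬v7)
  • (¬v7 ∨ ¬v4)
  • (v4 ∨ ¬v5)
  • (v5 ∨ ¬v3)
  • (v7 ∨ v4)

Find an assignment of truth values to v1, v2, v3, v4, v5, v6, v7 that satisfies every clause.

v1=False, v2=True, v3=False, v4=False, v5=False, v6=False, v7=True

v1 occurs only negated in the remaining clauses — set v1 = False.
Try v2 = True.
  then v5 is forced to False.
  then v4 is forced to False.
  then v3 is forced to False.
  then v7 is forced to True.
  then v6 is forced to False.
Every clause has at least one true literal under this assignment.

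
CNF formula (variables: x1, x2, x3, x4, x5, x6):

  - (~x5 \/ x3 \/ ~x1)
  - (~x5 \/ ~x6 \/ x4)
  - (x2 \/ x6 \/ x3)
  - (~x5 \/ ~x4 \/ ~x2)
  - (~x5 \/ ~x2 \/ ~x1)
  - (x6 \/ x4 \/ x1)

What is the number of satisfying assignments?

Split on x5, then x1.
  x5=T, x1=T: remaining (x2,x3,x4,x6) ∈ {(F,T,F,F); (F,T,T,F); (F,T,T,T)} — 3.
  x5=T, x1=F: remaining (x2,x3,x4,x6) ∈ {(F,F,T,T); (F,T,T,F); (F,T,T,T)} — 3.
  x5=F, x1=T: x4 free; 7 ways for (x2,x3,x6) × 2^1 = 14.
  x5=F, x1=F: 11 of the 16 assignments to (x2,x3,x4,x6) work.
Total: 3 + 3 + 14 + 11 = 31.

31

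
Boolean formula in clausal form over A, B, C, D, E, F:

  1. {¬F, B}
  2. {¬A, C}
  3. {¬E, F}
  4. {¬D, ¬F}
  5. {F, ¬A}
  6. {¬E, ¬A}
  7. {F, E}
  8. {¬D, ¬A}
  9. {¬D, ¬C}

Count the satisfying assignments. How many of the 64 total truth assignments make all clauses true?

Satisfying assignments:
  A=F B=T C=F D=F E=F F=T
  A=F B=T C=F D=F E=T F=T
  A=F B=T C=T D=F E=F F=T
  A=F B=T C=T D=F E=T F=T
  A=T B=T C=T D=F E=F F=T
Count: 5.

5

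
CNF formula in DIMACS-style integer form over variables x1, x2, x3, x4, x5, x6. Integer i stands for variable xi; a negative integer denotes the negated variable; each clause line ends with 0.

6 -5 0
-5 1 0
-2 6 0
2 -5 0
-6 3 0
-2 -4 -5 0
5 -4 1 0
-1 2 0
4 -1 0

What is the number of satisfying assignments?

5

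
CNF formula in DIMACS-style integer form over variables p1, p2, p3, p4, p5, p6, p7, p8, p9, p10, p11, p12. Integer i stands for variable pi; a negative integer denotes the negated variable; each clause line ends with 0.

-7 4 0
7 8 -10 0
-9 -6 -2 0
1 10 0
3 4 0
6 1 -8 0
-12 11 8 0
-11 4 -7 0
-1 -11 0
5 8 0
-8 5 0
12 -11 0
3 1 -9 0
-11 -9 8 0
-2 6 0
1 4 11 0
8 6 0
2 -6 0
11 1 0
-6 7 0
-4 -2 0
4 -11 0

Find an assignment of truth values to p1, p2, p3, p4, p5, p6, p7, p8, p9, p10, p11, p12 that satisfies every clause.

p1=True, p2=False, p3=False, p4=True, p5=True, p6=False, p7=True, p8=True, p9=False, p10=False, p11=False, p12=True

Pure literal: p5 appears only positively; assign p5 = True.
p9 occurs only negated in the remaining clauses — set p9 = False.
Set p1 = True and propagate.
  then p11 is forced to False.
Branch on p2: take p2 = False.
  then p6 is forced to False.
  then p8 is forced to True.
The remaining clauses are satisfied by p3 = False, p4 = True, p7 = True, p10 = False, p12 = True.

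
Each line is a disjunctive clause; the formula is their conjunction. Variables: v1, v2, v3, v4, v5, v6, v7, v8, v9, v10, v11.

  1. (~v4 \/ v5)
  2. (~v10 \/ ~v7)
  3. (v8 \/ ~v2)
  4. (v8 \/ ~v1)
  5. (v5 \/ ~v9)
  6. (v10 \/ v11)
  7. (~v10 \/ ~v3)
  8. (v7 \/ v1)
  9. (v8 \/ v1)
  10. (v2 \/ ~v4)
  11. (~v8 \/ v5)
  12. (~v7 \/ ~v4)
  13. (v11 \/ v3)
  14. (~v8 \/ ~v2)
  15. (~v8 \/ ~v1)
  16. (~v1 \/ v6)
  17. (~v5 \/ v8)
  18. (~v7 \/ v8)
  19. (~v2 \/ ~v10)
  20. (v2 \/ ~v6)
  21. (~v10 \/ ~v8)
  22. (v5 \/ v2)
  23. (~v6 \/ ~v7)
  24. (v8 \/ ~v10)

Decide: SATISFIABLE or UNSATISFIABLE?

v4 occurs only negated in the remaining clauses — set v4 = False.
Pure literal: v11 appears only positively; assign v11 = True.
Branch on v1: take v1 = False.
  then v7 is forced to True.
  then v10 is forced to False.
  then v8 is forced to True.
  then v5 is forced to True.
  then v2 is forced to False.
  then v6 is forced to False.
v3, v9 are now unconstrained; take v3 = True, v9 = True.
So v1 = 0  v2 = 0  v3 = 1  v4 = 0  v5 = 1  v6 = 0  v7 = 1  v8 = 1  v9 = 1  v10 = 0  v11 = 1 is a satisfying assignment.

SATISFIABLE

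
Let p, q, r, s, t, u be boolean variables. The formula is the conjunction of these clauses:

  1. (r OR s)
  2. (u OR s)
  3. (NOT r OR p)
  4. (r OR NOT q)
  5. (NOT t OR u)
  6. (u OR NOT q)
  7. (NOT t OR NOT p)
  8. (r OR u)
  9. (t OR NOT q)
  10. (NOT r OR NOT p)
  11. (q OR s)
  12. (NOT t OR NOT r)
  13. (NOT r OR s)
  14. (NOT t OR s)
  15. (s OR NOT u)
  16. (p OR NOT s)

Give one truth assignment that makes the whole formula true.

p=True, q=False, r=False, s=True, t=False, u=True

Set p = True and propagate.
  then t is forced to False.
  then q is forced to False.
  then r is forced to False.
  then s is forced to True.
  then u is forced to True.
Every clause has at least one true literal under this assignment.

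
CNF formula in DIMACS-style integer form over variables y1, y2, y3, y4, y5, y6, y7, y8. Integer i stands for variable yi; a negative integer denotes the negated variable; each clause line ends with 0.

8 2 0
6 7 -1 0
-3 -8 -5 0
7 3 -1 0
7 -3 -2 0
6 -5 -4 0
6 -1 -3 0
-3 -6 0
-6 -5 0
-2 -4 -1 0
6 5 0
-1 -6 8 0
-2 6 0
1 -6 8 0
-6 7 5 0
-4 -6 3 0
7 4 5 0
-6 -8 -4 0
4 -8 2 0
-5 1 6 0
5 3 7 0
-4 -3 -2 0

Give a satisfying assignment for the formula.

y1 = True  y2 = True  y3 = False  y4 = False  y5 = False  y6 = True  y7 = True  y8 = True

Check each clause:
  1. {y8, y2} — y8 is true.
  2. {y7, ¬y1, y6} — y7 is true.
  3. {¬y5, ¬y3, ¬y8} — ¬y5 is true.
  4. {y7, ¬y1, y3} — y7 is true.
  5. {y7, ¬y3, ¬y2} — ¬y3 is true.
  6. {y6, ¬y4, ¬y5} — ¬y5 is true.
  7. {¬y3, y6, ¬y1} — ¬y3 is true.
  8. {¬y3, ¬y6} — ¬y3 is true.
  9. {¬y6, ¬y5} — ¬y5 is true.
  10. {¬y1, ¬y4, ¬y2} — ¬y4 is true.
  11. {y5, y6} — y6 is true.
  12. {¬y6, ¬y1, y8} — y8 is true.
  13. {y6, ¬y2} — y6 is true.
  14. {y1, ¬y6, y8} — y8 is true.
  15. {y5, ¬y6, y7} — y7 is true.
  16. {¬y4, ¬y6, y3} — ¬y4 is true.
  17. {y5, y4, y7} — y7 is true.
  18. {¬y6, ¬y4, ¬y8} — ¬y4 is true.
  19. {¬y8, y2, y4} — y2 is true.
  20. {y1, ¬y5, y6} — y1 is true.
  21. {y3, y5, y7} — y7 is true.
  22. {¬y2, ¬y4, ¬y3} — ¬y4 is true.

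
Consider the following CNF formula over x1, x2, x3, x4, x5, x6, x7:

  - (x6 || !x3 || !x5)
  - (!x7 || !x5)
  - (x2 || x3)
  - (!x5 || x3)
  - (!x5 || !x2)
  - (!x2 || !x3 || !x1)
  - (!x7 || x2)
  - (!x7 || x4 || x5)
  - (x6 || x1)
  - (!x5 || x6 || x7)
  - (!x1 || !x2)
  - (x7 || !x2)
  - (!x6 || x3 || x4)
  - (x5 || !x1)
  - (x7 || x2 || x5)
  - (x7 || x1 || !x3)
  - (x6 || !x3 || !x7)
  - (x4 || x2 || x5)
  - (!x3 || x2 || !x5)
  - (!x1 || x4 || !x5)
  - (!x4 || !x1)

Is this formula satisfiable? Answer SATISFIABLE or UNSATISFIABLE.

Set x1 = False and propagate.
  then x6 is forced to True.
The remaining clauses are satisfied by x2 = True, x3 = True, x4 = True, x5 = False, x7 = True.
Every clause has at least one true literal under this assignment.
So x1=F, x2=T, x3=T, x4=T, x5=F, x6=T, x7=T is a satisfying assignment.

SATISFIABLE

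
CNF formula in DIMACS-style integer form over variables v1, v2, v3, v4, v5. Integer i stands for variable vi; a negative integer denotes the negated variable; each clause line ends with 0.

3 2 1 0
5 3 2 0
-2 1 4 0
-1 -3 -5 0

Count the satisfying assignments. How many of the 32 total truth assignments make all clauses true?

18

Split on v1, then v2.
  v1=T, v2=T: v4 free; 3 ways for (v3,v5) × 2^1 = 6.
  v1=T, v2=F: remaining (v3,v4,v5) ∈ {(F,F,T); (F,T,T); (T,F,F); (T,T,F)} — 4.
  v1=F, v2=T: remaining (v3,v4,v5) ∈ {(F,T,F); (F,T,T); (T,T,F); (T,T,T)} — 4.
  v1=F, v2=F: remaining (v3,v4,v5) ∈ {(T,F,F); (T,F,T); (T,T,F); (T,T,T)} — 4.
Total: 6 + 4 + 4 + 4 = 18.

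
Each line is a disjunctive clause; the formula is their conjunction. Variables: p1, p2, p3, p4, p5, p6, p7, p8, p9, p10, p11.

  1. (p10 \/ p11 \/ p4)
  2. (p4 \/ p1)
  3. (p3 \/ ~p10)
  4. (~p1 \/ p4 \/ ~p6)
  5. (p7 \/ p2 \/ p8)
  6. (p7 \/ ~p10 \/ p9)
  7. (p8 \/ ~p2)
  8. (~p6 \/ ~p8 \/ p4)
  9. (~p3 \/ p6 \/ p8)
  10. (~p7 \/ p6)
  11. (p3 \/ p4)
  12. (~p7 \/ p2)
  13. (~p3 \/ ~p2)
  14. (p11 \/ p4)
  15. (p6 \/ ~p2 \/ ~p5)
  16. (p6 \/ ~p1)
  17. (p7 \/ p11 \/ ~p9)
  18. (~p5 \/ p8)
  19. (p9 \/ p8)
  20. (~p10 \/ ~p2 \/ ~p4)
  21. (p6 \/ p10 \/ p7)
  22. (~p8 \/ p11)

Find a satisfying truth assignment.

p1=1, p2=1, p3=0, p4=1, p5=1, p6=1, p7=0, p8=1, p9=0, p10=0, p11=1

Check each clause:
  1. (p4 \/ p11 \/ p10) — p11 is true.
  2. (p1 \/ p4) — p1 is true.
  3. (~p10 \/ p3) — ~p10 is true.
  4. (~p1 \/ ~p6 \/ p4) — p4 is true.
  5. (p8 \/ p2 \/ p7) — p8 is true.
  6. (p9 \/ p7 \/ ~p10) — ~p10 is true.
  7. (p8 \/ ~p2) — p8 is true.
  8. (~p8 \/ ~p6 \/ p4) — p4 is true.
  9. (p6 \/ p8 \/ ~p3) — p8 is true.
  10. (~p7 \/ p6) — ~p7 is true.
  11. (p4 \/ p3) — p4 is true.
  12. (~p7 \/ p2) — ~p7 is true.
  13. (~p2 \/ ~p3) — ~p3 is true.
  14. (p11 \/ p4) — p11 is true.
  15. (~p5 \/ p6 \/ ~p2) — p6 is true.
  16. (p6 \/ ~p1) — p6 is true.
  17. (p11 \/ ~p9 \/ p7) — p11 is true.
  18. (~p5 \/ p8) — p8 is true.
  19. (p8 \/ p9) — p8 is true.
  20. (~p4 \/ ~p2 \/ ~p10) — ~p10 is true.
  21. (p7 \/ p6 \/ p10) — p6 is true.
  22. (~p8 \/ p11) — p11 is true.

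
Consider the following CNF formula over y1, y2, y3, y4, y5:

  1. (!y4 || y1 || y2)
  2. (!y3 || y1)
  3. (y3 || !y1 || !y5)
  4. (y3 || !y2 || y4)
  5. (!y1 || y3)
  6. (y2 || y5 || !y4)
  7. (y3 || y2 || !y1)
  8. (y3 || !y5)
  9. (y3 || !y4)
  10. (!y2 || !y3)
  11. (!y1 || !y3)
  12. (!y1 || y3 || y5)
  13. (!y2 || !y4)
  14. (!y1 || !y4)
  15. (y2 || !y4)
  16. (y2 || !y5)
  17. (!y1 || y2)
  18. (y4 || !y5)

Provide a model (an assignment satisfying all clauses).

y1=False, y2=False, y3=False, y4=False, y5=False

Check each clause:
  1. (y2 || y1 || !y4) — !y4 is true.
  2. (!y3 || y1) — !y3 is true.
  3. (y3 || !y5 || !y1) — !y1 is true.
  4. (y3 || !y2 || y4) — !y2 is true.
  5. (!y1 || y3) — !y1 is true.
  6. (y2 || y5 || !y4) — !y4 is true.
  7. (y2 || y3 || !y1) — !y1 is true.
  8. (y3 || !y5) — !y5 is true.
  9. (y3 || !y4) — !y4 is true.
  10. (!y2 || !y3) — !y3 is true.
  11. (!y3 || !y1) — !y3 is true.
  12. (!y1 || y3 || y5) — !y1 is true.
  13. (!y2 || !y4) — !y4 is true.
  14. (!y1 || !y4) — !y4 is true.
  15. (!y4 || y2) — !y4 is true.
  16. (y2 || !y5) — !y5 is true.
  17. (y2 || !y1) — !y1 is true.
  18. (!y5 || y4) — !y5 is true.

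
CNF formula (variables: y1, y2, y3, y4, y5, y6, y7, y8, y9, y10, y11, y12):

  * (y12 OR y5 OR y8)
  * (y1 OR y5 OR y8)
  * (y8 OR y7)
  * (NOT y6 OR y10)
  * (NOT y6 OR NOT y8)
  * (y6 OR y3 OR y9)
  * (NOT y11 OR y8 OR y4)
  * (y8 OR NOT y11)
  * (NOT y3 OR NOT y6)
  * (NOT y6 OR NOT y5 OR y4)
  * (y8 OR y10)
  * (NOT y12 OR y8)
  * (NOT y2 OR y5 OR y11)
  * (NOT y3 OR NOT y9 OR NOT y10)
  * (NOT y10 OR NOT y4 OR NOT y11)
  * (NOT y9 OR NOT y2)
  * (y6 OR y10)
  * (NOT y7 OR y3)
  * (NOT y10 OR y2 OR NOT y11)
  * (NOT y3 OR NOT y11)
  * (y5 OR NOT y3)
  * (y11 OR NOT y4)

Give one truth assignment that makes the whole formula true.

y1=T, y2=F, y3=T, y4=F, y5=T, y6=F, y7=T, y8=T, y9=F, y10=T, y11=F, y12=T

Check each clause:
  1. (y12 OR y8 OR y5) — y8 is true.
  2. (y5 OR y1 OR y8) — y8 is true.
  3. (y7 OR y8) — y8 is true.
  4. (NOT y6 OR y10) — y10 is true.
  5. (NOT y8 OR NOT y6) — NOT y6 is true.
  6. (y3 OR y6 OR y9) — y3 is true.
  7. (NOT y11 OR y8 OR y4) — y8 is true.
  8. (y8 OR NOT y11) — y8 is true.
  9. (NOT y3 OR NOT y6) — NOT y6 is true.
  10. (y4 OR NOT y5 OR NOT y6) — NOT y6 is true.
  11. (y10 OR y8) — y8 is true.
  12. (y8 OR NOT y12) — y8 is true.
  13. (NOT y2 OR y5 OR y11) — y5 is true.
  14. (NOT y10 OR NOT y9 OR NOT y3) — NOT y9 is true.
  15. (NOT y10 OR NOT y11 OR NOT y4) — NOT y4 is true.
  16. (NOT y9 OR NOT y2) — NOT y2 is true.
  17. (y6 OR y10) — y10 is true.
  18. (NOT y7 OR y3) — y3 is true.
  19. (y2 OR NOT y10 OR NOT y11) — NOT y11 is true.
  20. (NOT y3 OR NOT y11) — NOT y11 is true.
  21. (y5 OR NOT y3) — y5 is true.
  22. (NOT y4 OR y11) — NOT y4 is true.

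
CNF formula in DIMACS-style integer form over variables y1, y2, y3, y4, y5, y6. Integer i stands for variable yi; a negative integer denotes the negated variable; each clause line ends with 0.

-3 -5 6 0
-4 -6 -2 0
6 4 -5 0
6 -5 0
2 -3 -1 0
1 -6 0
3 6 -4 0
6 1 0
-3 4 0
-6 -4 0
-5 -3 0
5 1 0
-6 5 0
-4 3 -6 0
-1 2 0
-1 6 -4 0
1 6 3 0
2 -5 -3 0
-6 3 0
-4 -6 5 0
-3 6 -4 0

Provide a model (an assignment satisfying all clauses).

Branch on y1: take y1 = True.
  then y2 is forced to True.
The remaining clauses are satisfied by y3 = False, y4 = False, y5 = False, y6 = False.
Check each clause:
  1. (y6 OR NOT y3 OR NOT y5) — NOT y5 is true.
  2. (NOT y4 OR NOT y2 OR NOT y6) — NOT y6 is true.
  3. (NOT y5 OR y6 OR y4) — NOT y5 is true.
  4. (y6 OR NOT y5) — NOT y5 is true.
  5. (NOT y1 OR NOT y3 OR y2) — y2 is true.
  6. (y1 OR NOT y6) — y1 is true.
  7. (y3 OR NOT y4 OR y6) — NOT y4 is true.
  8. (y1 OR y6) — y1 is true.
  9. (y4 OR NOT y3) — NOT y3 is true.
  10. (NOT y4 OR NOT y6) — NOT y6 is true.
  11. (NOT y5 OR NOT y3) — NOT y5 is true.
  12. (y1 OR y5) — y1 is true.
  13. (y5 OR NOT y6) — NOT y6 is true.
  14. (NOT y6 OR y3 OR NOT y4) — NOT y6 is true.
  15. (NOT y1 OR y2) — y2 is true.
  16. (NOT y4 OR y6 OR NOT y1) — NOT y4 is true.
  17. (y3 OR y1 OR y6) — y1 is true.
  18. (y2 OR NOT y3 OR NOT y5) — y2 is true.
  19. (NOT y6 OR y3) — NOT y6 is true.
  20. (NOT y6 OR NOT y4 OR y5) — NOT y6 is true.
  21. (y6 OR NOT y3 OR NOT y4) — NOT y4 is true.

y1=True, y2=True, y3=False, y4=False, y5=False, y6=False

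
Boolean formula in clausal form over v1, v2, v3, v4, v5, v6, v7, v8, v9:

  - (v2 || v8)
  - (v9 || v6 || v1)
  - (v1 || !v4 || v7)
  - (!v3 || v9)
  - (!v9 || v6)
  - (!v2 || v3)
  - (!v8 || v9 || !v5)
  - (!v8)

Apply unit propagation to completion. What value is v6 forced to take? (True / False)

True

(!v8) is a unit clause: v8 = False.
In (v8 || v2), v8 is now false; v2 must hold, so v2 = True.
(v3 || !v2): since v2 = True, the clause reduces to (v3). v3 = True.
(v9 || !v3): since v3 = True, the clause reduces to (v9). v9 = True.
From (!v9 || v6) and v9 = True: v6 = True.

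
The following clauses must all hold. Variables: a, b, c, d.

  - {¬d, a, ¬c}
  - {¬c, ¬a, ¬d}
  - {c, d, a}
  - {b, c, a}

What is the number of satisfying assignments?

9

Case analysis on a and c:
  a=T, c=T: remaining (b,d) ∈ {(F,F); (T,F)} — 2.
  a=T, c=F: remaining (b,d) ∈ {(F,F); (F,T); (T,F); (T,T)} — 4.
  a=F, c=T: remaining (b,d) ∈ {(F,F); (T,F)} — 2.
  a=F, c=F: remaining (b,d) ∈ {(T,T)} — 1.
Total: 2 + 4 + 2 + 1 = 9.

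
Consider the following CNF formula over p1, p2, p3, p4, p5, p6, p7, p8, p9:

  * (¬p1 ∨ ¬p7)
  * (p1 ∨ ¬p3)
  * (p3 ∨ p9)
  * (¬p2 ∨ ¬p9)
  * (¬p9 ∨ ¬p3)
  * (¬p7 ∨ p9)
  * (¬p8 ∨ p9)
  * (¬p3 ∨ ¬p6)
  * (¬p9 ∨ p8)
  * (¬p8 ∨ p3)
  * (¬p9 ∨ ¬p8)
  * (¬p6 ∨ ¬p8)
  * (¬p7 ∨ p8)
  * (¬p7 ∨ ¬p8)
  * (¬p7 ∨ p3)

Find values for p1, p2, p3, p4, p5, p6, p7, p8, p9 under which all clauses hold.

p1=1, p2=1, p3=1, p4=1, p5=0, p6=0, p7=0, p8=0, p9=0

Pure literal: p6 appears only negated; assign p6 = False.
Pure literal: p7 appears only negated; assign p7 = False.
Try p1 = True.
Set p2 = True and propagate.
  then p9 is forced to False.
  then p3 is forced to True.
  then p8 is forced to False.
p4, p5 are now unconstrained; take p4 = True, p5 = False.
Check each clause:
  1. (¬p7 ∨ ¬p1) — ¬p7 is true.
  2. (p1 ∨ ¬p3) — p1 is true.
  3. (p3 ∨ p9) — p3 is true.
  4. (¬p9 ∨ ¬p2) — ¬p9 is true.
  5. (¬p3 ∨ ¬p9) — ¬p9 is true.
  6. (p9 ∨ ¬p7) — ¬p7 is true.
  7. (p9 ∨ ¬p8) — ¬p8 is true.
  8. (¬p6 ∨ ¬p3) — ¬p6 is true.
  9. (¬p9 ∨ p8) — ¬p9 is true.
  10. (p3 ∨ ¬p8) — ¬p8 is true.
  11. (¬p8 ∨ ¬p9) — ¬p8 is true.
  12. (¬p8 ∨ ¬p6) — ¬p8 is true.
  13. (p8 ∨ ¬p7) — ¬p7 is true.
  14. (¬p7 ∨ ¬p8) — ¬p8 is true.
  15. (¬p7 ∨ p3) — ¬p7 is true.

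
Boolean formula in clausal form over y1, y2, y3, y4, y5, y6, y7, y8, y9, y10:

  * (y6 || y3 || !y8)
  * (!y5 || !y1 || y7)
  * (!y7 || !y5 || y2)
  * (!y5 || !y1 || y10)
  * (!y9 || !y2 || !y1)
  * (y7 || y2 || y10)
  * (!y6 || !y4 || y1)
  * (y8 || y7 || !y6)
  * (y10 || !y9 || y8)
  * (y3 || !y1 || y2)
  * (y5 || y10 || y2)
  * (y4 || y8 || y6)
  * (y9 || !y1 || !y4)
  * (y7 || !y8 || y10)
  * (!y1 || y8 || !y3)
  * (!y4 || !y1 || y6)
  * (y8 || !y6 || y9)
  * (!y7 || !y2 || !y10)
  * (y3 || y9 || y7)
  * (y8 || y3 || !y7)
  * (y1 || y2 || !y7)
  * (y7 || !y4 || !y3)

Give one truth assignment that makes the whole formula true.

y1=T, y2=F, y3=T, y4=F, y5=F, y6=T, y7=F, y8=T, y9=T, y10=T

Set y1 = True and propagate.
Branch on y2: take y2 = False.
  then y3 is forced to True.
  then y8 is forced to True.
Try y4 = False.
The remaining clauses are satisfied by y5 = False, y6 = True, y7 = False, y9 = True, y10 = True.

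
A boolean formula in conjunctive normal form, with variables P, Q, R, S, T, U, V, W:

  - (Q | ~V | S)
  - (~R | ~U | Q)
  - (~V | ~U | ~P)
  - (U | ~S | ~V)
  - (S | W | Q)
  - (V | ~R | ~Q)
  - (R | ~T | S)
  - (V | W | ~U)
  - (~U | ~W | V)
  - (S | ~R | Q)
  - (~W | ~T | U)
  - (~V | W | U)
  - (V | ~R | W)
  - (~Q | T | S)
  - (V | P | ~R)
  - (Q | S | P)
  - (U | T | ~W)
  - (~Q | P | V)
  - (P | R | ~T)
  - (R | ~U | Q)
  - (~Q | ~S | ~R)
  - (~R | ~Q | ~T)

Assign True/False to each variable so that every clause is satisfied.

P = 0, Q = 1, R = 0, S = 1, T = 0, U = 1, V = 1, W = 1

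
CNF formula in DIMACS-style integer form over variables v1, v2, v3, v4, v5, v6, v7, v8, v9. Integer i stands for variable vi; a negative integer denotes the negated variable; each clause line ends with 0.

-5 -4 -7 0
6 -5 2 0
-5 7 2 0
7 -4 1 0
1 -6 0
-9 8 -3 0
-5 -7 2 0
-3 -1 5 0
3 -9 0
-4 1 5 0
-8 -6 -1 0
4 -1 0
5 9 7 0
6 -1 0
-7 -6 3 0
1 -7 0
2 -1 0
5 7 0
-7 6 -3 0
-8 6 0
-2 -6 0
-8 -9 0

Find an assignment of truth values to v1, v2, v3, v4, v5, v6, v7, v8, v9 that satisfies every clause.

v1=F, v2=T, v3=F, v4=F, v5=T, v6=F, v7=F, v8=F, v9=F

Branch on v1: take v1 = False.
  then v6 is forced to False.
  then v7 is forced to False.
  then v4 is forced to False.
  then v5 is forced to True.
  then v2 is forced to True.
  then v8 is forced to False.
Set v3 = False and propagate.
  then v9 is forced to False.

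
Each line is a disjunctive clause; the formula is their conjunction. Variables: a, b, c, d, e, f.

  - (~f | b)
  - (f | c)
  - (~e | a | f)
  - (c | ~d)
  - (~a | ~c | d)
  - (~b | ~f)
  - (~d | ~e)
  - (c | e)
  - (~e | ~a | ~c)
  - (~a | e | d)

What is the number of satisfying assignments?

6

Satisfying assignments:
  a=0 b=0 c=1 d=0 e=0 f=0
  a=0 b=0 c=1 d=1 e=0 f=0
  a=0 b=1 c=1 d=0 e=0 f=0
  a=0 b=1 c=1 d=1 e=0 f=0
  a=1 b=0 c=1 d=1 e=0 f=0
  a=1 b=1 c=1 d=1 e=0 f=0
That's 6 in total.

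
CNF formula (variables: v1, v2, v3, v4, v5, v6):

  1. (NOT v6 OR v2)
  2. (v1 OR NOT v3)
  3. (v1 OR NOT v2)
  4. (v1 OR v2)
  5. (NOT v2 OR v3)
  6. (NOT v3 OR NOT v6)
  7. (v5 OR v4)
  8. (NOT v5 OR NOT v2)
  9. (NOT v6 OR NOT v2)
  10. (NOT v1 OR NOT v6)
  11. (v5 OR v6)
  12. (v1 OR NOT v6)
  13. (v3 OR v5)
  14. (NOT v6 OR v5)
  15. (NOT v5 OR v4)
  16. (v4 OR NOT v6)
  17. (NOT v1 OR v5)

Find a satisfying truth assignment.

Pure literal: v4 appears only positively; assign v4 = True.
Set v1 = True and propagate.
  then v6 is forced to False.
  then v5 is forced to True.
  then v2 is forced to False.
v3 is now unconstrained; take v3 = False.
Check each clause:
  1. (NOT v6 OR v2) — NOT v6 is true.
  2. (v1 OR NOT v3) — v1 is true.
  3. (NOT v2 OR v1) — v1 is true.
  4. (v2 OR v1) — v1 is true.
  5. (NOT v2 OR v3) — NOT v2 is true.
  6. (NOT v3 OR NOT v6) — NOT v6 is true.
  7. (v5 OR v4) — v4 is true.
  8. (NOT v5 OR NOT v2) — NOT v2 is true.
  9. (NOT v2 OR NOT v6) — NOT v6 is true.
  10. (NOT v1 OR NOT v6) — NOT v6 is true.
  11. (v6 OR v5) — v5 is true.
  12. (v1 OR NOT v6) — v1 is true.
  13. (v3 OR v5) — v5 is true.
  14. (v5 OR NOT v6) — NOT v6 is true.
  15. (NOT v5 OR v4) — v4 is true.
  16. (NOT v6 OR v4) — NOT v6 is true.
  17. (NOT v1 OR v5) — v5 is true.

v1 = True, v2 = False, v3 = False, v4 = True, v5 = True, v6 = False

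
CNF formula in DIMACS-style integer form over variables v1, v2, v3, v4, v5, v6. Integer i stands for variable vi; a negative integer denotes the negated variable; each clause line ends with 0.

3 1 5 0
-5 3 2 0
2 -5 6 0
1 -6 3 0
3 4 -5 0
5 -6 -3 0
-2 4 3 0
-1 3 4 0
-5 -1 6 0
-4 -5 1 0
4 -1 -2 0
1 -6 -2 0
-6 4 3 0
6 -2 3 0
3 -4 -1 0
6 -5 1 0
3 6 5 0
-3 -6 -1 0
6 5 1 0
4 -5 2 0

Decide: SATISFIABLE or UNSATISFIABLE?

SATISFIABLE

Try v1 = True.
Try v2 = False.
The remaining clauses are satisfied by v3 = True, v4 = True, v5 = False, v6 = False.
So v1 = True, v2 = False, v3 = True, v4 = True, v5 = False, v6 = False is a satisfying assignment.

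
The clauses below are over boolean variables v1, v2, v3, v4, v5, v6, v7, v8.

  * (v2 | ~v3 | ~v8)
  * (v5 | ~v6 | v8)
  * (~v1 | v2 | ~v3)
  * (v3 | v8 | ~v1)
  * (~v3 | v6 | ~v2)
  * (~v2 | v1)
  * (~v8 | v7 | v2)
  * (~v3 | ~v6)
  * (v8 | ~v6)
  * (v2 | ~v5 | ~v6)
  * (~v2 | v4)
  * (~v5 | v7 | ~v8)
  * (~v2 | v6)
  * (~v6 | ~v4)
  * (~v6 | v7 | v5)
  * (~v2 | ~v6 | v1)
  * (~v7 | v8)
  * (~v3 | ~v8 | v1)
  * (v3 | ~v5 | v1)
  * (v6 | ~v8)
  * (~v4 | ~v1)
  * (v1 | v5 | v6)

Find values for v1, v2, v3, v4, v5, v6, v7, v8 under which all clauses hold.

v1=False, v2=False, v3=True, v4=False, v5=True, v6=False, v7=False, v8=False

Check each clause:
  1. (~v8 | v2 | ~v3) — ~v8 is true.
  2. (~v6 | v8 | v5) — ~v6 is true.
  3. (~v1 | ~v3 | v2) — ~v1 is true.
  4. (~v1 | v3 | v8) — v3 is true.
  5. (~v3 | ~v2 | v6) — ~v2 is true.
  6. (~v2 | v1) — ~v2 is true.
  7. (v7 | ~v8 | v2) — ~v8 is true.
  8. (~v3 | ~v6) — ~v6 is true.
  9. (v8 | ~v6) — ~v6 is true.
  10. (v2 | ~v6 | ~v5) — ~v6 is true.
  11. (v4 | ~v2) — ~v2 is true.
  12. (~v8 | v7 | ~v5) — ~v8 is true.
  13. (~v2 | v6) — ~v2 is true.
  14. (~v6 | ~v4) — ~v6 is true.
  15. (v5 | v7 | ~v6) — ~v6 is true.
  16. (v1 | ~v6 | ~v2) — ~v6 is true.
  17. (v8 | ~v7) — ~v7 is true.
  18. (~v3 | ~v8 | v1) — ~v8 is true.
  19. (v1 | ~v5 | v3) — v3 is true.
  20. (~v8 | v6) — ~v8 is true.
  21. (~v1 | ~v4) — ~v4 is true.
  22. (v6 | v5 | v1) — v5 is true.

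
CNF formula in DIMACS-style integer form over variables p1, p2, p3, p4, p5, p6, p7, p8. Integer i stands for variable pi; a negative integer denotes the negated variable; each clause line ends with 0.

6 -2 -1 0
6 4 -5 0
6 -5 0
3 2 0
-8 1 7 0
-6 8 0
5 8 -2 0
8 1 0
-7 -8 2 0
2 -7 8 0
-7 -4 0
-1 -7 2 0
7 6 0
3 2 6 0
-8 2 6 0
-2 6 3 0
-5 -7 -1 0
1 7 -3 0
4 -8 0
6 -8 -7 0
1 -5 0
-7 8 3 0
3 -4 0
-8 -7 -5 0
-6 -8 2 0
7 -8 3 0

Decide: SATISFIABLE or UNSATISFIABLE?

SATISFIABLE

Try p1 = True.
The remaining clauses are satisfied by p2 = True, p3 = True, p4 = True, p5 = True, p6 = True, p7 = False, p8 = True.
So p1 = T, p2 = T, p3 = T, p4 = T, p5 = T, p6 = T, p7 = F, p8 = T is a satisfying assignment.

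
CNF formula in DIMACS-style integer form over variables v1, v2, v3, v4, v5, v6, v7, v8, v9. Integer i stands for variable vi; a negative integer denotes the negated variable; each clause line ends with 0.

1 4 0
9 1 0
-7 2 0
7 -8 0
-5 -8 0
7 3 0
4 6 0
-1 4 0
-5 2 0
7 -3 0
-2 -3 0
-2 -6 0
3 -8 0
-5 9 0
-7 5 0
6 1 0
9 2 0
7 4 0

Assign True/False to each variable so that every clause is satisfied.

v1=True  v2=True  v3=False  v4=True  v5=True  v6=False  v7=True  v8=False  v9=True

Check each clause:
  1. (v1 OR v4) — v1 is true.
  2. (v9 OR v1) — v9 is true.
  3. (NOT v7 OR v2) — v2 is true.
  4. (NOT v8 OR v7) — NOT v8 is true.
  5. (NOT v5 OR NOT v8) — NOT v8 is true.
  6. (v7 OR v3) — v7 is true.
  7. (v6 OR v4) — v4 is true.
  8. (NOT v1 OR v4) — v4 is true.
  9. (NOT v5 OR v2) — v2 is true.
  10. (v7 OR NOT v3) — NOT v3 is true.
  11. (NOT v2 OR NOT v3) — NOT v3 is true.
  12. (NOT v2 OR NOT v6) — NOT v6 is true.
  13. (NOT v8 OR v3) — NOT v8 is true.
  14. (NOT v5 OR v9) — v9 is true.
  15. (NOT v7 OR v5) — v5 is true.
  16. (v6 OR v1) — v1 is true.
  17. (v9 OR v2) — v9 is true.
  18. (v4 OR v7) — v4 is true.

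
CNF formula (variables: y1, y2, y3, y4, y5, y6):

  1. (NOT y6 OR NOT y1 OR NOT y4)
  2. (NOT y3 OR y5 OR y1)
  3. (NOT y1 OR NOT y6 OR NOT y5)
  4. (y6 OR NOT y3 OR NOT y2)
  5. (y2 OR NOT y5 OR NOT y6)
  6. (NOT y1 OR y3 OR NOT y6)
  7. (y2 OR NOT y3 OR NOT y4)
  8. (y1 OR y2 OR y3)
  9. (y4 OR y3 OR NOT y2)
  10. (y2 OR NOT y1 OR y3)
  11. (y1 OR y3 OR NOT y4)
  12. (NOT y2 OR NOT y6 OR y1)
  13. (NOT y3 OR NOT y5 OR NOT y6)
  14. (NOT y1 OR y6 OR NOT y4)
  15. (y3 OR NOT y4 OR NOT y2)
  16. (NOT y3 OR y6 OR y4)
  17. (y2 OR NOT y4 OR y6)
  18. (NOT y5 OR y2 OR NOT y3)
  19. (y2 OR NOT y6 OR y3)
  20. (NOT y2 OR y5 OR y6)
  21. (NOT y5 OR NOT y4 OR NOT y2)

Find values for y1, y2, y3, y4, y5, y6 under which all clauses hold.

y1=True, y2=False, y3=True, y4=False, y5=False, y6=True

Check each clause:
  1. (NOT y6 OR NOT y4 OR NOT y1) — NOT y4 is true.
  2. (NOT y3 OR y1 OR y5) — y1 is true.
  3. (NOT y5 OR NOT y1 OR NOT y6) — NOT y5 is true.
  4. (NOT y2 OR y6 OR NOT y3) — NOT y2 is true.
  5. (NOT y5 OR y2 OR NOT y6) — NOT y5 is true.
  6. (NOT y1 OR y3 OR NOT y6) — y3 is true.
  7. (NOT y4 OR y2 OR NOT y3) — NOT y4 is true.
  8. (y1 OR y2 OR y3) — y1 is true.
  9. (y4 OR y3 OR NOT y2) — y3 is true.
  10. (y3 OR y2 OR NOT y1) — y3 is true.
  11. (NOT y4 OR y1 OR y3) — y1 is true.
  12. (NOT y6 OR y1 OR NOT y2) — y1 is true.
  13. (NOT y6 OR NOT y3 OR NOT y5) — NOT y5 is true.
  14. (NOT y1 OR y6 OR NOT y4) — NOT y4 is true.
  15. (NOT y2 OR NOT y4 OR y3) — y3 is true.
  16. (y6 OR NOT y3 OR y4) — y6 is true.
  17. (y6 OR NOT y4 OR y2) — NOT y4 is true.
  18. (NOT y3 OR y2 OR NOT y5) — NOT y5 is true.
  19. (y3 OR NOT y6 OR y2) — y3 is true.
  20. (NOT y2 OR y5 OR y6) — y6 is true.
  21. (NOT y5 OR NOT y2 OR NOT y4) — NOT y5 is true.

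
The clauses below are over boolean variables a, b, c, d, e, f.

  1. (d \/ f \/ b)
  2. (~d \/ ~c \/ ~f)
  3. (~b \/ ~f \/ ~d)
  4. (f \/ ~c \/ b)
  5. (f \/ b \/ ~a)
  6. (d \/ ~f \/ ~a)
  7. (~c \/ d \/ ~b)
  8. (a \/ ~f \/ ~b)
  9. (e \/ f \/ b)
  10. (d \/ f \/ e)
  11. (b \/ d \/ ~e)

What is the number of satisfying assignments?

Case analysis on f and b:
  f=T, b=T: a clause becomes empty — 0.
  f=T, b=F: 6 of the 16 assignments to (a,c,d,e) work.
  f=F, b=T: a free; 5 ways for (c,d,e) × 2^1 = 10.
  f=F, b=F: remaining (a,c,d,e) ∈ {(F,F,T,T)} — 1.
Total: 0 + 6 + 10 + 1 = 17.

17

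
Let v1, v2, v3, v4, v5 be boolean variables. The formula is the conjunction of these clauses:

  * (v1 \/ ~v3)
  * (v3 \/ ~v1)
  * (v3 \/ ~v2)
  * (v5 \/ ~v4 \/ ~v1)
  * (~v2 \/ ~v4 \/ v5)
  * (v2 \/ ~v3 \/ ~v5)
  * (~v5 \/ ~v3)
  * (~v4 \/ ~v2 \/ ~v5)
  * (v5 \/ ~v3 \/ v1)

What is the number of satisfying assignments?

Satisfying assignments:
  v1=0 v2=0 v3=0 v4=0 v5=0
  v1=0 v2=0 v3=0 v4=0 v5=1
  v1=0 v2=0 v3=0 v4=1 v5=0
  v1=0 v2=0 v3=0 v4=1 v5=1
  v1=1 v2=0 v3=1 v4=0 v5=0
  v1=1 v2=1 v3=1 v4=0 v5=0
Count: 6.

6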